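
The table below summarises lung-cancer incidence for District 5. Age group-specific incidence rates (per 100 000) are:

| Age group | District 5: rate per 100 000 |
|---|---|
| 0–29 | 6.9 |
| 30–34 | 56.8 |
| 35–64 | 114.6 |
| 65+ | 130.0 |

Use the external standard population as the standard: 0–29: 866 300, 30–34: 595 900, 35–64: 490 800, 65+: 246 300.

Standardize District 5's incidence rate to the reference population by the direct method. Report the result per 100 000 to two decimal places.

Standard total = 2 199 300; weights = 0.3939, 0.2709, 0.2232, 0.1120.
Standardized rate: 0.3939×6.9 + 0.2709×56.8 + 0.2232×114.6 + 0.1120×130.0 = 58.2409 per 100 000.

58.24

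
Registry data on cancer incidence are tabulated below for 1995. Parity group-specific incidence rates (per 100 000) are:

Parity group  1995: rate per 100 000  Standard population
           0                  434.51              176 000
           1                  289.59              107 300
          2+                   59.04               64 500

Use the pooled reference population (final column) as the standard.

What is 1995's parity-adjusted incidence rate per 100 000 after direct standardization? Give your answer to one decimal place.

Standard total = 347 800; weights = 0.5060, 0.3085, 0.1855.
Standardized rate: 0.5060×434.51 + 0.3085×289.59 + 0.1855×59.04 = 320.1692 per 100 000.

320.2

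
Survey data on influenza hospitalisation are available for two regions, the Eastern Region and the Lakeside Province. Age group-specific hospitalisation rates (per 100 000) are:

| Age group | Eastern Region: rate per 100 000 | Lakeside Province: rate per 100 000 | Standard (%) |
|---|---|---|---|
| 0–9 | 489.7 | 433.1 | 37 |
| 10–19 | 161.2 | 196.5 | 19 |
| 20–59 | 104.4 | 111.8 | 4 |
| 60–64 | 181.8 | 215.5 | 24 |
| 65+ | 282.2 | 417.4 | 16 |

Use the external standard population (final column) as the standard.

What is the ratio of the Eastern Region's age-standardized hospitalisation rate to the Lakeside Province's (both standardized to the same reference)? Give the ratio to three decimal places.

Standard weights: 0.37, 0.19, 0.04, 0.24, 0.16.
The Eastern Region: 0.3700×489.7 + 0.1900×161.2 + 0.0400×104.4 + 0.2400×181.8 + 0.1600×282.2 = 304.7770 per 100 000.
The Lakeside Province: 0.3700×433.1 + 0.1900×196.5 + 0.0400×111.8 + 0.2400×215.5 + 0.1600×417.4 = 320.5580 per 100 000.
Ratio = 304.7770 ÷ 320.5580 = 0.95077.

0.951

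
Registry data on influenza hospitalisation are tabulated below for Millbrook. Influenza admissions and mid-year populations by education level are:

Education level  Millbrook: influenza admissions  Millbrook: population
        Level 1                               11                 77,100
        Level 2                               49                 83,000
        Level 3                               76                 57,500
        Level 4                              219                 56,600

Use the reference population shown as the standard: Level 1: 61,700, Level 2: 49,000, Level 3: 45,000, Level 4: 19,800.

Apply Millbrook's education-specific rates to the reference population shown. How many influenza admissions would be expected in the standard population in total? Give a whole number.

174

Education-specific rates per 100,000 for Millbrook: 14.27, 59.04, 132.17, 386.93.
Expected influenza admissions = Σ (standard pop × education-specific rate ÷ 100,000)
= 61,700×14.27/100,000 + 49,000×59.04/100,000 + 45,000×132.17/100,000 + 19,800×386.93/100,000
= 8.80 + 28.93 + 59.48 + 76.61 = 173.82.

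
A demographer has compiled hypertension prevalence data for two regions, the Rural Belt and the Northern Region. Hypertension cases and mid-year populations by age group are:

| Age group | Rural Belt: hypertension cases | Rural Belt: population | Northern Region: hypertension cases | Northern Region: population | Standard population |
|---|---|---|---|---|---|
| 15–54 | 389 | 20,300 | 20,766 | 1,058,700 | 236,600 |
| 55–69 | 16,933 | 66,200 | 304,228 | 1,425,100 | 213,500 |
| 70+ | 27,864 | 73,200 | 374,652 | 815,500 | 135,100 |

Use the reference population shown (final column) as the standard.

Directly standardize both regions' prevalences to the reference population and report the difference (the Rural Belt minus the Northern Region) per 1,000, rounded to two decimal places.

Age-specific rates per 1,000 for the Rural Belt: 19.163, 255.785, 380.656.
For the Northern Region: 19.615, 213.478, 459.414.
Standard total = 585,200; weights = 0.4043, 0.3648, 0.2309.
The Rural Belt: 0.4043×19.163 + 0.3648×255.785 + 0.2309×380.656 = 188.9451 per 1,000.
The Northern Region: 0.4043×19.615 + 0.3648×213.478 + 0.2309×459.414 = 191.8750 per 1,000.
Difference = 188.9451 − 191.8750 = -2.9299.

-2.93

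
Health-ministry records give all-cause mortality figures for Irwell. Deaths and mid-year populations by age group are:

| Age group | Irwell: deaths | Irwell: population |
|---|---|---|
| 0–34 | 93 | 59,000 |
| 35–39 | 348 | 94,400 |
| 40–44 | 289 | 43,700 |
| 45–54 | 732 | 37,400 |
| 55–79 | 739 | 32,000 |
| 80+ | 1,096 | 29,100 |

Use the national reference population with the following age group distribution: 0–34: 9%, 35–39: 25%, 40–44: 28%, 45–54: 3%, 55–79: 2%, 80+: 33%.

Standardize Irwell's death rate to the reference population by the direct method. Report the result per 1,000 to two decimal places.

Age-specific rates per 1,000 for Irwell: 1.576, 3.686, 6.613, 19.572, 23.094, 37.663.
Standard weights: 0.09, 0.25, 0.28, 0.03, 0.02, 0.33.
Standardized rate: 0.0900×1.576 + 0.2500×3.686 + 0.2800×6.613 + 0.0300×19.572 + 0.0200×23.094 + 0.3300×37.663 = 16.3931 per 1,000.

16.39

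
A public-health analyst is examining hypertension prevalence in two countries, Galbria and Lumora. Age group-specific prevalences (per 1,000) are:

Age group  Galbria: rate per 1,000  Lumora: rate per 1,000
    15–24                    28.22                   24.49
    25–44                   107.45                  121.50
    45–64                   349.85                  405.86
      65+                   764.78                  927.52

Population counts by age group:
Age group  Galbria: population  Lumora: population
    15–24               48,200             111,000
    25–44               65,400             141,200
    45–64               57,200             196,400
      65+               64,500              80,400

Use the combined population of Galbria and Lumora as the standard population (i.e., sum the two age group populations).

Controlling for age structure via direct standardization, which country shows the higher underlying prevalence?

Combined standard total = 764,300; weights = 0.2083, 0.2703, 0.3318, 0.1896.
Galbria: 0.2083×28.22 + 0.2703×107.45 + 0.3318×349.85 + 0.1896×764.78 = 295.9968 per 1,000.
Lumora: 0.2083×24.49 + 0.2703×121.50 + 0.3318×405.86 + 0.1896×927.52 = 348.4554 per 1,000.
The crude rates (330.33 vs 329.22) would put Galbria higher, but that reflects its age composition; once standardized to a common age structure, Lumora has the higher underlying rate.

Lumora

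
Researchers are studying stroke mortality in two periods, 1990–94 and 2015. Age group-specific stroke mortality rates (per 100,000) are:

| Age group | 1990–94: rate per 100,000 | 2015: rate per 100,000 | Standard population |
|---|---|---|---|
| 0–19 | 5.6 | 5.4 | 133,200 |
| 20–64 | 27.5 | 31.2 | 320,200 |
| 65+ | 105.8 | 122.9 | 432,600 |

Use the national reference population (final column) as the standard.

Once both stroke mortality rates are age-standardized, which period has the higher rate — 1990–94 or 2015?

Standard total = 886,000; weights = 0.1503, 0.3614, 0.4883.
1990–94: 0.1503×5.6 + 0.3614×27.5 + 0.4883×105.8 = 62.4385 per 100,000.
2015: 0.1503×5.4 + 0.3614×31.2 + 0.4883×122.9 = 72.0949 per 100,000.

2015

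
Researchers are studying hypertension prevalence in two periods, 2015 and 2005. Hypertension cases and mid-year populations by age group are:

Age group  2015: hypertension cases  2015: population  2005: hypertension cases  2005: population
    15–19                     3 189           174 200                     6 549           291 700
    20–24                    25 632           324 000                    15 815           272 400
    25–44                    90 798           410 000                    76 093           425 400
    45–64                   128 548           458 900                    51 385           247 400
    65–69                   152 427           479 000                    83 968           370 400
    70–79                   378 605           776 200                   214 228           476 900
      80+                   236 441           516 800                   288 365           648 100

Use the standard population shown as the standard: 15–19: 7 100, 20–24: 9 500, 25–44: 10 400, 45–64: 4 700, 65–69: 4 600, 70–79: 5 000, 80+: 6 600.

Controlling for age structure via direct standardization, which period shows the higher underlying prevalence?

2015

Age-specific rates per 1 000 for 2015: 18.307, 79.111, 221.459, 280.122, 318.219, 487.767, 457.510.
For 2005: 22.451, 58.058, 178.874, 207.700, 226.695, 449.209, 444.939.
Standard total = 47 900; weights = 0.1482, 0.1983, 0.2171, 0.0981, 0.0960, 0.1044, 0.1378.
2015: 0.1482×18.307 + 0.1983×79.111 + 0.2171×221.459 + 0.0981×280.122 + 0.0960×318.219 + 0.1044×487.767 + 0.1378×457.510 = 238.4861 per 1 000.
2005: 0.1482×22.451 + 0.1983×58.058 + 0.2171×178.874 + 0.0981×207.700 + 0.0960×226.695 + 0.1044×449.209 + 0.1378×444.939 = 204.0267 per 1 000.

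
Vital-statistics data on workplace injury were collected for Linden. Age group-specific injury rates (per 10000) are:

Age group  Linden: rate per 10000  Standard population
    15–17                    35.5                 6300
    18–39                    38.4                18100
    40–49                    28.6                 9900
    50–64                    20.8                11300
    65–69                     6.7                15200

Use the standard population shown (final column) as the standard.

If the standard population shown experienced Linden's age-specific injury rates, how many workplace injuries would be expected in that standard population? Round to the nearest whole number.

154

Expected workplace injuries = Σ (standard pop × age-specific rate ÷ 10000)
= 6300×35.5/10000 + 18100×38.4/10000 + 9900×28.6/10000 + 11300×20.8/10000 + 15200×6.7/10000
= 22.36 + 69.50 + 28.31 + 23.50 + 10.18 = 153.87.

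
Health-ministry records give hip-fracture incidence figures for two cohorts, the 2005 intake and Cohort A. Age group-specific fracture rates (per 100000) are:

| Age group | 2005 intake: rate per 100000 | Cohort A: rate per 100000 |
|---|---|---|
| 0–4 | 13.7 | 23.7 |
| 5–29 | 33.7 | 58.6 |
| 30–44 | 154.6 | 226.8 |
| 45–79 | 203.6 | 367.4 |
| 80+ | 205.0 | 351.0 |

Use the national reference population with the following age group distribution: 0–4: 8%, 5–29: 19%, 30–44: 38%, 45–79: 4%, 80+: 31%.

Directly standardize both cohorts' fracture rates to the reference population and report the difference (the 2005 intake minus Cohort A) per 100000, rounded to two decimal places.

Standard weights: 0.08, 0.19, 0.38, 0.04, 0.31.
The 2005 intake: 0.0800×13.7 + 0.1900×33.7 + 0.3800×154.6 + 0.0400×203.6 + 0.3100×205.0 = 137.9410 per 100000.
Cohort A: 0.0800×23.7 + 0.1900×58.6 + 0.3800×226.8 + 0.0400×367.4 + 0.3100×351.0 = 222.7200 per 100000.
Difference = 137.9410 − 222.7200 = -84.7790.

-84.78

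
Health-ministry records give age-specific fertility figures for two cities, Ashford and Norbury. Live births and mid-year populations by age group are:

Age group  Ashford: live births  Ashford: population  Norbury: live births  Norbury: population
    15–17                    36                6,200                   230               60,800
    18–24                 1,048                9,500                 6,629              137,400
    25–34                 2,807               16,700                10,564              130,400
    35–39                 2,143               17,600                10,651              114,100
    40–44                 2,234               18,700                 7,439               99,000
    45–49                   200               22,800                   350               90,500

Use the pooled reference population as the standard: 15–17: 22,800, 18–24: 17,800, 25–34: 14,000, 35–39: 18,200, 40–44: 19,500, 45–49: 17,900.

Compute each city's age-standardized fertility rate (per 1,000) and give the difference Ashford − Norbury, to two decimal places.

34.84

Age-specific rates per 1,000 for Ashford: 5.806, 110.316, 168.084, 121.761, 119.465, 8.772.
For Norbury: 3.783, 48.246, 81.012, 93.348, 75.141, 3.867.
Standard total = 110,200; weights = 0.2069, 0.1615, 0.1270, 0.1652, 0.1770, 0.1624.
Ashford: 0.2069×5.806 + 0.1615×110.316 + 0.1270×168.084 + 0.1652×121.761 + 0.1770×119.465 + 0.1624×8.772 = 83.0474 per 1,000.
Norbury: 0.2069×3.783 + 0.1615×48.246 + 0.1270×81.012 + 0.1652×93.348 + 0.1770×75.141 + 0.1624×3.867 = 48.2089 per 1,000.
Difference = 83.0474 − 48.2089 = 34.8386.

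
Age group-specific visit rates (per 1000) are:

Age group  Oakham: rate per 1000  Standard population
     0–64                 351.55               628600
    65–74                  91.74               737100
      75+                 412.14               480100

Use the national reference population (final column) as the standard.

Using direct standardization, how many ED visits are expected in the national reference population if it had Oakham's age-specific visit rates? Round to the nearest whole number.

486474

Expected ED visits = Σ (standard pop × age-specific rate ÷ 1000)
= 628600×351.55/1000 + 737100×91.74/1000 + 480100×412.14/1000
= 220984.33 + 67621.55 + 197868.41 = 486474.30.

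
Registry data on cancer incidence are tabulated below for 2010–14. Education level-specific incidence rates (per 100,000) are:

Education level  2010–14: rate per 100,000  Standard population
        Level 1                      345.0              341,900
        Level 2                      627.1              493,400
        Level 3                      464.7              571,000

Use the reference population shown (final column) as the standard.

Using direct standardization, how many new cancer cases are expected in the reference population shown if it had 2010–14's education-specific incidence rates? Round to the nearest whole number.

6927

Expected new cancer cases = Σ (standard pop × education-specific rate ÷ 100,000)
= 341,900×345.0/100,000 + 493,400×627.1/100,000 + 571,000×464.7/100,000
= 1179.56 + 3094.11 + 2653.44 = 6927.10.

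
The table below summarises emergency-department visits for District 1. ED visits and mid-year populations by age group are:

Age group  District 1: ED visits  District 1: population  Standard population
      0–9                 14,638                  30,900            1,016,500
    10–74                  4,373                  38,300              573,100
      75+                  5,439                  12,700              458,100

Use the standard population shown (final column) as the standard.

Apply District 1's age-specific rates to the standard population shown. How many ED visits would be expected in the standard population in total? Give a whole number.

743163

Age-specific rates per 1,000 for District 1: 473.722, 114.178, 428.268.
Expected ED visits = Σ (standard pop × age-specific rate ÷ 1,000)
= 1,016,500×473.722/1,000 + 573,100×114.178/1,000 + 458,100×428.268/1,000
= 481538.09 + 65435.15 + 196189.44 = 743162.68.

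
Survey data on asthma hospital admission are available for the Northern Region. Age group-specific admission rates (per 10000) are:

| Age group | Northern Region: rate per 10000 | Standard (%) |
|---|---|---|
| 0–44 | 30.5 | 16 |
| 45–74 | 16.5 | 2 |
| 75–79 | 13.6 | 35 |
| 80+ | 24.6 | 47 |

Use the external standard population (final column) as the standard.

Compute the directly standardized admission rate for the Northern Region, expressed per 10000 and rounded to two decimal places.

Standard weights: 0.16, 0.02, 0.35, 0.47.
Standardized rate: 0.1600×30.5 + 0.0200×16.5 + 0.3500×13.6 + 0.4700×24.6 = 21.5320 per 10000.

21.53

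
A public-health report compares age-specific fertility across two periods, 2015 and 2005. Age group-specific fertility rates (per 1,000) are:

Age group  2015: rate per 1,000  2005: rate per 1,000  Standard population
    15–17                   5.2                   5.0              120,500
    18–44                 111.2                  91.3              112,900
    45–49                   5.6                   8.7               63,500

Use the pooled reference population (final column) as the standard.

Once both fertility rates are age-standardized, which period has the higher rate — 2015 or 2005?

Standard total = 296,900; weights = 0.4059, 0.3803, 0.2139.
2015: 0.4059×5.2 + 0.3803×111.2 + 0.2139×5.6 = 45.5934 per 1,000.
2005: 0.4059×5.0 + 0.3803×91.3 + 0.2139×8.7 = 38.6080 per 1,000.

2015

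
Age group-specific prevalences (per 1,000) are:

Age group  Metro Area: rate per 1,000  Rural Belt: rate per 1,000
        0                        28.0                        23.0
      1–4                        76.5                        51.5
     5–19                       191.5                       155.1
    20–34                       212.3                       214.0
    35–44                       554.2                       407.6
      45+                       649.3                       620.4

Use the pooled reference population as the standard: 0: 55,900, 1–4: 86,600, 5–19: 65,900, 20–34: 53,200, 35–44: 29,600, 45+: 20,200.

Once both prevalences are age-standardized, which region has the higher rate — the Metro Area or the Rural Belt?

Standard total = 311,400; weights = 0.1795, 0.2781, 0.2116, 0.1708, 0.0951, 0.0649.
The Metro Area: 0.1795×28.0 + 0.2781×76.5 + 0.2116×191.5 + 0.1708×212.3 + 0.0951×554.2 + 0.0649×649.3 = 197.8950 per 1,000.
The Rural Belt: 0.1795×23.0 + 0.2781×51.5 + 0.2116×155.1 + 0.1708×214.0 + 0.0951×407.6 + 0.0649×620.4 = 166.8225 per 1,000.

Metro Area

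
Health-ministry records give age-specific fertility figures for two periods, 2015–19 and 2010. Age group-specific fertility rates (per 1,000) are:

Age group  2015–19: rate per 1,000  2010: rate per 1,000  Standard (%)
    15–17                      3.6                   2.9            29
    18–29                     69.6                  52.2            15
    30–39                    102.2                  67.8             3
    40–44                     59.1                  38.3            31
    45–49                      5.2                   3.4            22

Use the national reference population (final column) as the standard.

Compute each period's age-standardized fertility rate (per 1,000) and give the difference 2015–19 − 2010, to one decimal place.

10.7

Standard weights: 0.29, 0.15, 0.03, 0.31, 0.22.
2015–19: 0.2900×3.6 + 0.1500×69.6 + 0.0300×102.2 + 0.3100×59.1 + 0.2200×5.2 = 34.0150 per 1,000.
2010: 0.2900×2.9 + 0.1500×52.2 + 0.0300×67.8 + 0.3100×38.3 + 0.2200×3.4 = 23.3260 per 1,000.
Difference = 34.0150 − 23.3260 = 10.6890.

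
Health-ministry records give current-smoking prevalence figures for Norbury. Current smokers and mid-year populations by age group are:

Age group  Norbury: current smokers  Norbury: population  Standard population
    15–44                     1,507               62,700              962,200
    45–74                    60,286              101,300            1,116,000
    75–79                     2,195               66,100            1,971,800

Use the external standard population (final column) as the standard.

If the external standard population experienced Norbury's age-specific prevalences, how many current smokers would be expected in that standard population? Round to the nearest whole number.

752762

Age-specific rates per 1,000 for Norbury: 24.035, 595.123, 33.207.
Expected current smokers = Σ (standard pop × age-specific rate ÷ 1,000)
= 962,200×24.035/1,000 + 1,116,000×595.123/1,000 + 1,971,800×33.207/1,000
= 23126.56 + 664157.71 + 65478.08 = 752762.35.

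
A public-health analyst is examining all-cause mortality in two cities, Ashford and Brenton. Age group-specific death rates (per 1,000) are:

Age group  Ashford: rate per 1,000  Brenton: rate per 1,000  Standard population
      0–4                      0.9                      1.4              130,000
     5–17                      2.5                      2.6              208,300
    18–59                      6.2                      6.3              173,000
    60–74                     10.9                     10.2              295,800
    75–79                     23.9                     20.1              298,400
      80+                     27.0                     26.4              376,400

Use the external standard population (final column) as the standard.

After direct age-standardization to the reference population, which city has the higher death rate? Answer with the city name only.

Standard total = 1,481,900; weights = 0.0877, 0.1406, 0.1167, 0.1996, 0.2014, 0.2540.
Ashford: 0.0877×0.9 + 0.1406×2.5 + 0.1167×6.2 + 0.1996×10.9 + 0.2014×23.9 + 0.2540×27.0 = 15.0004 per 1,000.
Brenton: 0.0877×1.4 + 0.1406×2.6 + 0.1167×6.3 + 0.1996×10.2 + 0.2014×20.1 + 0.2540×26.4 = 14.0127 per 1,000.

Ashford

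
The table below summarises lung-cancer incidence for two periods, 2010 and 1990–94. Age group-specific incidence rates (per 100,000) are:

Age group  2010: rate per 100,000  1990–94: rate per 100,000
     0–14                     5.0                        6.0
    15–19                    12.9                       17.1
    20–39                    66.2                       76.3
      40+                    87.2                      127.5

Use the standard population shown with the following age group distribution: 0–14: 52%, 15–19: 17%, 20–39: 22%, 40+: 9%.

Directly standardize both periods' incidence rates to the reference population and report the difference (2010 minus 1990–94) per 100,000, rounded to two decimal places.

Standard weights: 0.52, 0.17, 0.22, 0.09.
2010: 0.5200×5.0 + 0.1700×12.9 + 0.2200×66.2 + 0.0900×87.2 = 27.2050 per 100,000.
1990–94: 0.5200×6.0 + 0.1700×17.1 + 0.2200×76.3 + 0.0900×127.5 = 34.2880 per 100,000.
Difference = 27.2050 − 34.2880 = -7.0830.

-7.08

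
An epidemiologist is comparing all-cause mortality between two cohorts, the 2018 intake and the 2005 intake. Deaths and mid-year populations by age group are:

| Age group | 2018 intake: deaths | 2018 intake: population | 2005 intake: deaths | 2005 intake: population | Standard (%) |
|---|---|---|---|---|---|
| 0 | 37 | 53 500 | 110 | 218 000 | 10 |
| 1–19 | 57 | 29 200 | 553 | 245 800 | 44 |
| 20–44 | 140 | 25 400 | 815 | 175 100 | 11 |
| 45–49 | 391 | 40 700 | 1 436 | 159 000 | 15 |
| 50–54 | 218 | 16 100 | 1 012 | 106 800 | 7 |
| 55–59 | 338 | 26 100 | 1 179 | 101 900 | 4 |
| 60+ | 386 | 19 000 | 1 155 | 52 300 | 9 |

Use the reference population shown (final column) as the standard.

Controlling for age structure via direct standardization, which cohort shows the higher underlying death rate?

2018 intake

Age-specific rates per 100 000 for the 2018 intake: 69.16, 195.21, 551.18, 960.69, 1354.04, 1295.02, 2031.58.
For the 2005 intake: 50.46, 224.98, 465.45, 903.14, 947.57, 1157.02, 2208.41.
Standard weights: 0.10, 0.44, 0.11, 0.15, 0.07, 0.04, 0.09.
The 2018 intake: 0.1000×69.16 + 0.4400×195.21 + 0.1100×551.18 + 0.1500×960.69 + 0.0700×1354.04 + 0.0400×1295.02 + 0.0900×2031.58 = 626.9649 per 100 000.
The 2005 intake: 0.1000×50.46 + 0.4400×224.98 + 0.1100×465.45 + 0.1500×903.14 + 0.0700×947.57 + 0.0400×1157.02 + 0.0900×2208.41 = 602.0754 per 100 000.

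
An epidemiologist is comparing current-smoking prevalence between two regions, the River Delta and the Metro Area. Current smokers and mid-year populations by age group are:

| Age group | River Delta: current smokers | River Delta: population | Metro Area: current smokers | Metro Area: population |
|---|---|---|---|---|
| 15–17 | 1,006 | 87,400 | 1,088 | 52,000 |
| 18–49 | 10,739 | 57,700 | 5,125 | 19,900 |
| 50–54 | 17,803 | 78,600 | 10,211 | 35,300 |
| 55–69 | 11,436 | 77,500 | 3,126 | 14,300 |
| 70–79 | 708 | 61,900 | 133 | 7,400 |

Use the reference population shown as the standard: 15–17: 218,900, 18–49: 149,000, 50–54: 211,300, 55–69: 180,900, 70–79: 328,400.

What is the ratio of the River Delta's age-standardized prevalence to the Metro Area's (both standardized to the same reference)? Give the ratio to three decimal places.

Age-specific rates per 1,000 for the River Delta: 11.510, 186.118, 226.501, 147.561, 11.438.
For the Metro Area: 20.923, 257.538, 289.263, 218.601, 17.973.
Standard total = 1,088,500; weights = 0.2011, 0.1369, 0.1941, 0.1662, 0.3017.
The River Delta: 0.2011×11.510 + 0.1369×186.118 + 0.1941×226.501 + 0.1662×147.561 + 0.3017×11.438 = 99.7344 per 1,000.
The Metro Area: 0.2011×20.923 + 0.1369×257.538 + 0.1941×289.263 + 0.1662×218.601 + 0.3017×17.973 = 137.3651 per 1,000.
Ratio = 99.7344 ÷ 137.3651 = 0.72605.

0.726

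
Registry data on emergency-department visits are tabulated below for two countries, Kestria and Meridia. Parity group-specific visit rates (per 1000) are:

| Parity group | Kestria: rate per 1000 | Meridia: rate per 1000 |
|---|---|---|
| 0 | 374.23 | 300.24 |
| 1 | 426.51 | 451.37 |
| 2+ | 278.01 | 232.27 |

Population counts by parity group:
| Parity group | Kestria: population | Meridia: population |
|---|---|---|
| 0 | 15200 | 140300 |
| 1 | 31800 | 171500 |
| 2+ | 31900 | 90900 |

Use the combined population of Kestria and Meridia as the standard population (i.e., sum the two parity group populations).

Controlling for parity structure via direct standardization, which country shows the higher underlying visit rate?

Combined standard total = 481600; weights = 0.3229, 0.4221, 0.2550.
Kestria: 0.3229×374.23 + 0.4221×426.51 + 0.2550×278.01 = 371.7647 per 1000.
Meridia: 0.3229×300.24 + 0.4221×451.37 + 0.2550×232.27 = 346.7060 per 1000.

Kestria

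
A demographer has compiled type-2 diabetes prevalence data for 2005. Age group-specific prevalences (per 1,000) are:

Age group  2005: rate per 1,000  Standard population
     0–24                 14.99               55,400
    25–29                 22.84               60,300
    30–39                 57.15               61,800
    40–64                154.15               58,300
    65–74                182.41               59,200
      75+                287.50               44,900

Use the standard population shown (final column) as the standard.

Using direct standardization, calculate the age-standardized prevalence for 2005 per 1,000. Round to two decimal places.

Standard total = 339,900; weights = 0.1630, 0.1774, 0.1818, 0.1715, 0.1742, 0.1321.
Standardized rate: 0.1630×14.99 + 0.1774×22.84 + 0.1818×57.15 + 0.1715×154.15 + 0.1742×182.41 + 0.1321×287.50 = 113.0742 per 1,000.

113.07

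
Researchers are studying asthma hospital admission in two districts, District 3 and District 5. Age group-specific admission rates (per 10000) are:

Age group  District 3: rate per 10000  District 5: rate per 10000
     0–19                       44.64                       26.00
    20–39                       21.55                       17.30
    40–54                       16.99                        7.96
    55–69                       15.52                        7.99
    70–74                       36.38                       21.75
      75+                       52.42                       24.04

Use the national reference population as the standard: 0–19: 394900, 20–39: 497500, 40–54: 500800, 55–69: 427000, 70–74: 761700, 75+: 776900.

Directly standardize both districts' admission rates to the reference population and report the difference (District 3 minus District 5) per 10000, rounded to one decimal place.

15.0

Standard total = 3358800; weights = 0.1176, 0.1481, 0.1491, 0.1271, 0.2268, 0.2313.
District 3: 0.1176×44.64 + 0.1481×21.55 + 0.1491×16.99 + 0.1271×15.52 + 0.2268×36.38 + 0.2313×52.42 = 33.3217 per 10000.
District 5: 0.1176×26.00 + 0.1481×17.30 + 0.1491×7.96 + 0.1271×7.99 + 0.2268×21.75 + 0.2313×24.04 = 18.3148 per 10000.
Difference = 33.3217 − 18.3148 = 15.0068.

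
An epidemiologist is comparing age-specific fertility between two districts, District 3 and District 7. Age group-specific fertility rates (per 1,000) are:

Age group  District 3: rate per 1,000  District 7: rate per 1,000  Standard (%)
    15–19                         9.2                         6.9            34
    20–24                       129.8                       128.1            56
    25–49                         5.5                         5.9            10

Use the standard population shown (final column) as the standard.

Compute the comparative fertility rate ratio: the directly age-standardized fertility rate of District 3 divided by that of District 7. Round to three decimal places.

Standard weights: 0.34, 0.56, 0.10.
District 3: 0.3400×9.2 + 0.5600×129.8 + 0.1000×5.5 = 76.3660 per 1,000.
District 7: 0.3400×6.9 + 0.5600×128.1 + 0.1000×5.9 = 74.6720 per 1,000.
Ratio = 76.3660 ÷ 74.6720 = 1.02269.

1.023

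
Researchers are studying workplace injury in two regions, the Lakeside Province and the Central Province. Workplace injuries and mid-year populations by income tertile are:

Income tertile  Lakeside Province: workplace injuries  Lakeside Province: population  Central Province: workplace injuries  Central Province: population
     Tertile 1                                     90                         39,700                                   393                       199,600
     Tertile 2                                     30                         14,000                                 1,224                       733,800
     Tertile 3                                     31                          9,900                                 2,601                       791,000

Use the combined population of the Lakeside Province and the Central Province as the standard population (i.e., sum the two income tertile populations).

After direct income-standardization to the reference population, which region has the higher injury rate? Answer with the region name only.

Income-specific rates per 10,000 for the Lakeside Province: 22.67, 21.43, 31.31.
For the Central Province: 19.69, 16.68, 32.88.
Combined standard total = 1,788,000; weights = 0.1338, 0.4182, 0.4479.
The Lakeside Province: 0.1338×22.67 + 0.4182×21.43 + 0.4479×31.31 = 26.0223 per 10,000.
The Central Province: 0.1338×19.69 + 0.4182×16.68 + 0.4479×32.88 = 24.3405 per 10,000.
The crude rates (23.74 vs 24.46) would put the Central Province higher, but that reflects its income composition; once standardized to a common income structure, the Lakeside Province has the higher underlying rate.

Lakeside Province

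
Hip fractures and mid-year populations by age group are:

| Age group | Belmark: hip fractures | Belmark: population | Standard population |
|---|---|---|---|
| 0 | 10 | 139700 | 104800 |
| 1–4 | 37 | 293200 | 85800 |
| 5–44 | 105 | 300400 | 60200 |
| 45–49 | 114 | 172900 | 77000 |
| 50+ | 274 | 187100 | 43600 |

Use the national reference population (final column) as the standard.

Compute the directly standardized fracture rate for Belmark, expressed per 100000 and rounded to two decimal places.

Age-specific rates per 100000 for Belmark: 7.16, 12.62, 34.95, 65.93, 146.45.
Standard total = 371400; weights = 0.2822, 0.2310, 0.1621, 0.2073, 0.1174.
Standardized rate: 0.2822×7.16 + 0.2310×12.62 + 0.1621×34.95 + 0.2073×65.93 + 0.1174×146.45 = 41.4622 per 100000.

41.46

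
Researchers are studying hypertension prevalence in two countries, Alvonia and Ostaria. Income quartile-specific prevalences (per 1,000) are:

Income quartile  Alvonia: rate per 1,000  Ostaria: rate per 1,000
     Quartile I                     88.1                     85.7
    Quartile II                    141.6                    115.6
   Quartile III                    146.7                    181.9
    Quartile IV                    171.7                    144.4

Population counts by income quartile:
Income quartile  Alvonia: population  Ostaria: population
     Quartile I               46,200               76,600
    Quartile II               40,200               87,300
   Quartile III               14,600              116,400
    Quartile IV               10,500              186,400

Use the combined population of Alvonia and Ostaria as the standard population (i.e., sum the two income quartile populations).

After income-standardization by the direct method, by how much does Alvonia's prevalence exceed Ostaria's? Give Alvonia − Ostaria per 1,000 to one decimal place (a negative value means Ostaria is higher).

Combined standard total = 578,200; weights = 0.2124, 0.2205, 0.2266, 0.3405.
Alvonia: 0.2124×88.1 + 0.2205×141.6 + 0.2266×146.7 + 0.3405×171.7 = 141.6432 per 1,000.
Ostaria: 0.2124×85.7 + 0.2205×115.6 + 0.2266×181.9 + 0.3405×144.4 = 134.0786 per 1,000.
Difference = 141.6432 − 134.0786 = 7.5647.

7.6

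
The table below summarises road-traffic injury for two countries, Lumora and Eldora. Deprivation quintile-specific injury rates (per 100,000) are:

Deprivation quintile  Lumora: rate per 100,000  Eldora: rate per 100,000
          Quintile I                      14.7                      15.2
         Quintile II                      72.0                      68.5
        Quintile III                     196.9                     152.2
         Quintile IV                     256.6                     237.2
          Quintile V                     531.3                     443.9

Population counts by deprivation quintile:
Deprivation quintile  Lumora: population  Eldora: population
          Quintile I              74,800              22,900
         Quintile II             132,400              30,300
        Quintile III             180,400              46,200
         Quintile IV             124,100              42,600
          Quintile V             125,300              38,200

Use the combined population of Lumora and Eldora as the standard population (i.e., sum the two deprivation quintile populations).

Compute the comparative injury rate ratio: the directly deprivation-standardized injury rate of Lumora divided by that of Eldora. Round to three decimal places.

Combined standard total = 817,200; weights = 0.1196, 0.1991, 0.2773, 0.2040, 0.2001.
Lumora: 0.1196×14.7 + 0.1991×72.0 + 0.2773×196.9 + 0.2040×256.6 + 0.2001×531.3 = 229.3330 per 100,000.
Eldora: 0.1196×15.2 + 0.1991×68.5 + 0.2773×152.2 + 0.2040×237.2 + 0.2001×443.9 = 194.8573 per 100,000.
Ratio = 229.3330 ÷ 194.8573 = 1.17693.

1.177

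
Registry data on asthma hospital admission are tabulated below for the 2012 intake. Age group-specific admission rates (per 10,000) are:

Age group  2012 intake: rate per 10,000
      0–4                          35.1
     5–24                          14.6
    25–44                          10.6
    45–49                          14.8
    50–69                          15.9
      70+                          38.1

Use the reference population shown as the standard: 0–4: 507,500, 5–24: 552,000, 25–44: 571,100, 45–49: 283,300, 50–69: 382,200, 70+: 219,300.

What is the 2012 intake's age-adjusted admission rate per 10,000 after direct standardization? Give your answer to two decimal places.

Standard total = 2,515,400; weights = 0.2018, 0.2194, 0.2270, 0.1126, 0.1519, 0.0872.
Standardized rate: 0.2018×35.1 + 0.2194×14.6 + 0.2270×10.6 + 0.1126×14.8 + 0.1519×15.9 + 0.0872×38.1 = 20.0967 per 10,000.

20.10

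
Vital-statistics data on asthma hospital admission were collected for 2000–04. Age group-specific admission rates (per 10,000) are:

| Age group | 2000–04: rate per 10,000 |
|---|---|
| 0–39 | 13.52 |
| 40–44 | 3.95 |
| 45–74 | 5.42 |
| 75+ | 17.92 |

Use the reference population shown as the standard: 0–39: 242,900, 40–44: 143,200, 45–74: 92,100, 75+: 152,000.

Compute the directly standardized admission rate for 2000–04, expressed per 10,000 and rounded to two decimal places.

Standard total = 630,200; weights = 0.3854, 0.2272, 0.1461, 0.2412.
Standardized rate: 0.3854×13.52 + 0.2272×3.95 + 0.1461×5.42 + 0.2412×17.92 = 11.2229 per 10,000.

11.22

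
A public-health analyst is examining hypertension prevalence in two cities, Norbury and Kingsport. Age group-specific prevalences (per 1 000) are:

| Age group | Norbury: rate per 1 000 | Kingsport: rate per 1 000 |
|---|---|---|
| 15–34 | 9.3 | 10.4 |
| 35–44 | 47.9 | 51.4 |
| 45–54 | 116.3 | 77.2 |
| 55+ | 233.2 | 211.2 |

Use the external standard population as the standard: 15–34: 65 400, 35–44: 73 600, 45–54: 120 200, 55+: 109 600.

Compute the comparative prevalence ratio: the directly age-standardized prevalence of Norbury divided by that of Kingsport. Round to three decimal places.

Standard total = 368 800; weights = 0.1773, 0.1996, 0.3259, 0.2972.
Norbury: 0.1773×9.3 + 0.1996×47.9 + 0.3259×116.3 + 0.2972×233.2 = 118.4155 per 1 000.
Kingsport: 0.1773×10.4 + 0.1996×51.4 + 0.3259×77.2 + 0.2972×211.2 = 100.0275 per 1 000.
Ratio = 118.4155 ÷ 100.0275 = 1.18383.

1.184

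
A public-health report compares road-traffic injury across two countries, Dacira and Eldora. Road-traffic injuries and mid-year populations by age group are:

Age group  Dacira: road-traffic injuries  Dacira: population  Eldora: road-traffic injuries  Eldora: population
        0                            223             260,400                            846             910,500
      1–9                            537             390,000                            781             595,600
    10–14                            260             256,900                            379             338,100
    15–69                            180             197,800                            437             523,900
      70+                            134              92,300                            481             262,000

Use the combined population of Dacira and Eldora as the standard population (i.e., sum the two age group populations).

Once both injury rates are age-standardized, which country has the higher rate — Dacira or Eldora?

Eldora

Age-specific rates per 100,000 for Dacira: 85.64, 137.69, 101.21, 91.00, 145.18.
For Eldora: 92.92, 131.13, 112.10, 83.41, 183.59.
Combined standard total = 3,827,500; weights = 0.3059, 0.2575, 0.1555, 0.1886, 0.0926.
Dacira: 0.3059×85.64 + 0.2575×137.69 + 0.1555×101.21 + 0.1886×91.00 + 0.0926×145.18 = 107.9850 per 100,000.
Eldora: 0.3059×92.92 + 0.2575×131.13 + 0.1555×112.10 + 0.1886×83.41 + 0.0926×183.59 = 112.3389 per 100,000.
The crude rates (111.41 vs 111.17) would put Dacira higher, but that reflects its age composition; once standardized to a common age structure, Eldora has the higher underlying rate.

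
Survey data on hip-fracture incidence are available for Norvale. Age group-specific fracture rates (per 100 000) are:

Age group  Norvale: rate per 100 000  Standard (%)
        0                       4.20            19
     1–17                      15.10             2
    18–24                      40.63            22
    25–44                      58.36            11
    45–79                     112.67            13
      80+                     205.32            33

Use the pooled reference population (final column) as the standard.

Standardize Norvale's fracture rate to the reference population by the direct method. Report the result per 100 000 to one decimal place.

Standard weights: 0.19, 0.02, 0.22, 0.11, 0.13, 0.33.
Standardized rate: 0.1900×4.20 + 0.0200×15.10 + 0.2200×40.63 + 0.1100×58.36 + 0.1300×112.67 + 0.3300×205.32 = 98.8609 per 100 000.

98.9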